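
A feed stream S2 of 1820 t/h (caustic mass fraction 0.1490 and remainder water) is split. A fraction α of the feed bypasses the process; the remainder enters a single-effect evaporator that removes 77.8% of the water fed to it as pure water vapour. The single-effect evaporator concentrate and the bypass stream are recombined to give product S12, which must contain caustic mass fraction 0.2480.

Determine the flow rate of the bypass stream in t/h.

722.6 t/h

All 1820×0.149 = 271.18 t/h of caustic reaches S12, so S12 = 271.18/0.248 = 1093.5 t/h and vapour = 726.53 t/h.
The evaporator receives (1−α)·1820 of feed at 0.851 water and removes 0.778 of that water:
0.778×0.851×(1−α)×1820 = 726.53
(1−α) = 726.53/1205 = 0.6029;  α = 0.3971.
Bypass flow = 0.3971×1820 = 722.65 t/h.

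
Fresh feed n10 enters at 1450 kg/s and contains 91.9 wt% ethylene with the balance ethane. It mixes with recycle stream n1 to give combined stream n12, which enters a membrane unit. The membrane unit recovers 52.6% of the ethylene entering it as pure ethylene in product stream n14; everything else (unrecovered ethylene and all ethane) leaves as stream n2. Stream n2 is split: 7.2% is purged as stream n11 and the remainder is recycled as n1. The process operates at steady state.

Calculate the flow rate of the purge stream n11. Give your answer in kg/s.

198.6 kg/s

ethane enters only via n10 and leaves only via the purge: 1450×0.081 = 0.072×(ethane in n2), and the membrane unit passes all ethane, so ethane in n12 = ethane in n2 = 1631.3 kg/s.
ethylene in n12: m_A = 1450×0.919 + (1−0.072)·(1−0.526)·m_A, so m_A = 1332.5/0.5601 = 2379 kg/s.
n2 = (1−0.526)×2379 + 1631.3 = 2758.9 kg/s.
Purge n11 = 0.072×2758.9 = 198.64 kg/s.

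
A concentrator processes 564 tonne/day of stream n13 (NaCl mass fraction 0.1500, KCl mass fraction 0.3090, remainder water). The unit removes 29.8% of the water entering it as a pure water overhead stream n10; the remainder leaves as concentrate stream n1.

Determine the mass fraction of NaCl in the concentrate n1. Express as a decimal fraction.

0.1788

NaCl is not removed: 564×0.150 = 84.6 tonne/day of NaCl enters n1.
water entering = 564×0.541 = 305.12 tonne/day; overhead removed = 0.298×305.12 = 90.927 tonne/day.
Concentrate = 564 − 90.927 = 473.07 tonne/day.
Mass fraction = 84.6/473.07 = 0.1788.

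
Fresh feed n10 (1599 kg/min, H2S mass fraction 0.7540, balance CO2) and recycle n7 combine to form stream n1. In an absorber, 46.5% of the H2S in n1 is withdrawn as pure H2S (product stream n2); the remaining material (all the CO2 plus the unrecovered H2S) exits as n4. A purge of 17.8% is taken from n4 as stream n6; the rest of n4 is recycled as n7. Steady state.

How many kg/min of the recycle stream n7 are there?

CO2 enters only via n10 and leaves only via the purge: 1599×0.246 = 0.178×(CO2 in n4), and the absorber passes all CO2, so CO2 in n1 = CO2 in n4 = 2209.9 kg/min.
H2S in n1: m_A = 1599×0.754 + (1−0.178)·(1−0.465)·m_A, so m_A = 1205.6/0.5602 = 2152.1 kg/min.
n4 = (1−0.465)×2152.1 + 2209.9 = 3361.2 kg/min.
Recycle n7 = (1−0.178)×3361.2 = 2762.9 kg/min.

2763 kg/min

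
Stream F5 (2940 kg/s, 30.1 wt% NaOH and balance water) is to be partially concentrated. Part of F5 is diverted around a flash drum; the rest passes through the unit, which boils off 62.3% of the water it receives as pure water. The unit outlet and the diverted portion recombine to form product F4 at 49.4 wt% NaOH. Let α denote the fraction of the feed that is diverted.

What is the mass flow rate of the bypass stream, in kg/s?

302.4 kg/s

All 2940×0.301 = 884.94 kg/s of NaOH reaches F4, so F4 = 884.94/0.494 = 1791.4 kg/s and vapour = 1148.6 kg/s.
The evaporator receives (1−α)·2940 of feed at 0.699 water and removes 0.623 of that water:
0.623×0.699×(1−α)×2940 = 1148.6
(1−α) = 1148.6/1280.3 = 0.8972;  α = 0.1028.
Bypass flow = 0.1028×2940 = 302.38 kg/s.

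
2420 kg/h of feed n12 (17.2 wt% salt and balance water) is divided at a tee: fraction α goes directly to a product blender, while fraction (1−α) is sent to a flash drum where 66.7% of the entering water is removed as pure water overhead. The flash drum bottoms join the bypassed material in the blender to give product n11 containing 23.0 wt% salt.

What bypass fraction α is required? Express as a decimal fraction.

0.543

All 2420×0.172 = 416.24 kg/h of salt reaches n11, so n11 = 416.24/0.230 = 1809.7 kg/h and vapour = 610.26 kg/h.
The evaporator receives (1−α)·2420 of feed at 0.828 water and removes 0.667 of that water:
0.667×0.828×(1−α)×2420 = 610.26
(1−α) = 610.26/1336.5 = 0.4566;  α = 0.5434.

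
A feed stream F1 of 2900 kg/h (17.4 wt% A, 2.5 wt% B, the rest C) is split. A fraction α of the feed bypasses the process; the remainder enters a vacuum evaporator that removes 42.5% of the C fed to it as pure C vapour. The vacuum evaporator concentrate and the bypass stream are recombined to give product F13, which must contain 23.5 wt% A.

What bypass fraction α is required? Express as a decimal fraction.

All 2900×0.174 = 504.6 kg/h of A reaches F13, so F13 = 504.6/0.235 = 2147.2 kg/h and vapour = 752.77 kg/h.
The evaporator receives (1−α)·2900 of feed at 0.801 C and removes 0.425 of that C:
0.425×0.801×(1−α)×2900 = 752.77
(1−α) = 752.77/987.23 = 0.7625;  α = 0.2375.

0.237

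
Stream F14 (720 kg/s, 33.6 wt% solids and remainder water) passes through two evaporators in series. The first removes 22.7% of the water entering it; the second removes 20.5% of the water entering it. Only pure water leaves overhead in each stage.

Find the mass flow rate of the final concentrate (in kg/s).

water in feed = 720×0.664 = 478.08 kg/s.
After stage 1: water left = (1−0.227)×478.08 = 369.56; stream total = 611.48 kg/s.
After stage 2: water left = (1−0.205)×369.56 = 293.8; final concentrate = 535.72 kg/s.

535.7 kg/s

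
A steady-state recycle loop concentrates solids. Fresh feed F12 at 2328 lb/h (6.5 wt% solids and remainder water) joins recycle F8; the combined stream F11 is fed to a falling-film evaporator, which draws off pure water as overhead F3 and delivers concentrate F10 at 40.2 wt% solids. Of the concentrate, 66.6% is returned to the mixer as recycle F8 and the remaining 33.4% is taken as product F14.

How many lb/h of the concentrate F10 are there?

1127 lb/h

Overall solids balance (none leaves overhead): solids in fresh feed = solids in product, i.e. 2328×0.065 = (1−0.666)·F10·0.402.
F10 = 151.32/(0.402×0.334) = 1127 lb/h.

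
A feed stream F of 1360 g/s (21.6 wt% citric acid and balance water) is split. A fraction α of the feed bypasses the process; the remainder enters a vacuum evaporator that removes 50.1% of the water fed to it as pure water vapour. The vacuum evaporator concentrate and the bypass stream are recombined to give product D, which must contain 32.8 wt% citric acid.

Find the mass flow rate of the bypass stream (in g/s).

All 1360×0.216 = 293.76 g/s of citric acid reaches D, so D = 293.76/0.328 = 895.61 g/s and vapour = 464.39 g/s.
The evaporator receives (1−α)·1360 of feed at 0.784 water and removes 0.501 of that water:
0.501×0.784×(1−α)×1360 = 464.39
(1−α) = 464.39/534.19 = 0.8693;  α = 0.1307.
Bypass flow = 0.1307×1360 = 177.7 g/s.

177.7 g/s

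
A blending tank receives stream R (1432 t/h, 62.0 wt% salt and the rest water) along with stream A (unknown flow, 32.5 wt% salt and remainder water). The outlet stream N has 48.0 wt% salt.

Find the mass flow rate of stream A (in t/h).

Let A be the unknown flow. Total out = 1432 + A.
salt balance: 887.84 + 0.325·A = 0.480·(1432 + A)
(0.325 − 0.480)·A = 0.480×1432 − 887.84 = -200.48
A = -200.48 / -0.155 = 1293.4 t/h

1293 t/h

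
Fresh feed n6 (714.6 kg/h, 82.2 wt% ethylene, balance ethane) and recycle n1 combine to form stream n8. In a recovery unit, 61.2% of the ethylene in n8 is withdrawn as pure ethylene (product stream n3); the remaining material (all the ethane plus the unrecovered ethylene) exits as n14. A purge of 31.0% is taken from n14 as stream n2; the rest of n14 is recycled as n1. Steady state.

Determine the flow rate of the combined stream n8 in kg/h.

1212 kg/h

ethane enters only via n6 and leaves only via the purge: 714.6×0.178 = 0.310×(ethane in n14), and the recovery unit passes all ethane, so ethane in n8 = ethane in n14 = 410.32 kg/h.
ethylene in n8: m_A = 714.6×0.822 + (1−0.310)·(1−0.612)·m_A, so m_A = 587.4/0.7323 = 802.15 kg/h.
n8 = 802.15 + 410.32 = 1212.5 kg/h.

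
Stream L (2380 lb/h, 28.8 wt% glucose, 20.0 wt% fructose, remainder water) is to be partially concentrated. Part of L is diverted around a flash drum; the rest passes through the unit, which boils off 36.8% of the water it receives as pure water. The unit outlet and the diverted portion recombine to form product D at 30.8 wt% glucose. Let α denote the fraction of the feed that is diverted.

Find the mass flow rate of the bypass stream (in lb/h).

All 2380×0.288 = 685.44 lb/h of glucose reaches D, so D = 685.44/0.308 = 2225.5 lb/h and vapour = 154.55 lb/h.
The evaporator receives (1−α)·2380 of feed at 0.512 water and removes 0.368 of that water:
0.368×0.512×(1−α)×2380 = 154.55
(1−α) = 154.55/448.43 = 0.3446;  α = 0.6554.
Bypass flow = 0.6554×2380 = 1559.8 lb/h.

1560 lb/h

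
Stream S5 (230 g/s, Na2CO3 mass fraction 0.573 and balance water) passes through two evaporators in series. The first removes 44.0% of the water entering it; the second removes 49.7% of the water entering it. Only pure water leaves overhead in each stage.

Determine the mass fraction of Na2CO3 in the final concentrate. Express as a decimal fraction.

water in feed = 230×0.427 = 98.21 g/s.
After stage 1: water left = (1−0.440)×98.21 = 54.998; stream total = 186.79 g/s.
After stage 2: water left = (1−0.497)×54.998 = 27.664; final concentrate = 159.45 g/s.
Na2CO3 fraction = 131.79/159.45 = 0.827.

0.827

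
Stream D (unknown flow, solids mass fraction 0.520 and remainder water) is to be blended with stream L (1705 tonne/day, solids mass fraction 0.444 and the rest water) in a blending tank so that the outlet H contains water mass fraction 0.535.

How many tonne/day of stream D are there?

651 tonne/day

Let D be the unknown flow. Total out = 1705 + D.
water balance: 947.98 + 0.480·D = 0.535·(1705 + D)
(0.480 − 0.535)·D = 0.535×1705 − 947.98 = -35.805
D = -35.805 / -0.055 = 651 tonne/day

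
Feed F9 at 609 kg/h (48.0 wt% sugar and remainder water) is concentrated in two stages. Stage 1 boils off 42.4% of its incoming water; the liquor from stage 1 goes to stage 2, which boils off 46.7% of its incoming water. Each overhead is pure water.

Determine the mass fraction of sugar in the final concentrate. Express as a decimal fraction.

0.750

water in feed = 609×0.520 = 316.68 kg/h.
After stage 1: water left = (1−0.424)×316.68 = 182.41; stream total = 474.73 kg/h.
After stage 2: water left = (1−0.467)×182.41 = 97.223; final concentrate = 389.54 kg/h.
sugar fraction = 292.32/389.54 = 0.750.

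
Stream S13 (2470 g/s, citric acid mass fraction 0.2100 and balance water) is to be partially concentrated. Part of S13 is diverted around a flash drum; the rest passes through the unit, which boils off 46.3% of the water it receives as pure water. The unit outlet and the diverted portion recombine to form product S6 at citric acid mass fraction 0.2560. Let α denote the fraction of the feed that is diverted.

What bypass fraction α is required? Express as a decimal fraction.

0.509

All 2470×0.210 = 518.7 g/s of citric acid reaches S6, so S6 = 518.7/0.256 = 2026.2 g/s and vapour = 443.83 g/s.
The evaporator receives (1−α)·2470 of feed at 0.790 water and removes 0.463 of that water:
0.463×0.790×(1−α)×2470 = 443.83
(1−α) = 443.83/903.45 = 0.4913;  α = 0.5087.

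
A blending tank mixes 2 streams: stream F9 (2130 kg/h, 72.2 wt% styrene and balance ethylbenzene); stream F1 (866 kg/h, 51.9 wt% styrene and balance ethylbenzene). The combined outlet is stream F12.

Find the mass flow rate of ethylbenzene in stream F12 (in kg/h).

ethylbenzene out = ethylbenzene in = 2130×0.278 + 866×0.481 = 1008.7 kg/h.

1009 kg/h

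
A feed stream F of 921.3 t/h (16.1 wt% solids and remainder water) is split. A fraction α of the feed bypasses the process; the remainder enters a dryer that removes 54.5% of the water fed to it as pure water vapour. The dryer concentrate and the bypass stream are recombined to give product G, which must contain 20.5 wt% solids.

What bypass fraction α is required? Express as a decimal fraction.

0.531

All 921.3×0.161 = 148.33 t/h of solids reaches G, so G = 148.33/0.205 = 723.56 t/h and vapour = 197.74 t/h.
The evaporator receives (1−α)·921.3 of feed at 0.839 water and removes 0.545 of that water:
0.545×0.839×(1−α)×921.3 = 197.74
(1−α) = 197.74/421.27 = 0.4694;  α = 0.5306.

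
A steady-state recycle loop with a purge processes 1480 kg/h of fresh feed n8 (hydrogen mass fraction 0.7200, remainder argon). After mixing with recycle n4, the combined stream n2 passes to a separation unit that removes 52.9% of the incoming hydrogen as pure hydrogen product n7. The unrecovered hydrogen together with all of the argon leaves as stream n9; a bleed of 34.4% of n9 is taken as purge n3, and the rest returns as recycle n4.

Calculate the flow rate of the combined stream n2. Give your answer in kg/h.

2747 kg/h

argon enters only via n8 and leaves only via the purge: 1480×0.280 = 0.344×(argon in n9), and the separation unit passes all argon, so argon in n2 = argon in n9 = 1204.7 kg/h.
hydrogen in n2: m_A = 1480×0.720 + (1−0.344)·(1−0.529)·m_A, so m_A = 1065.6/0.6910 = 1542.1 kg/h.
n2 = 1542.1 + 1204.7 = 2746.7 kg/h.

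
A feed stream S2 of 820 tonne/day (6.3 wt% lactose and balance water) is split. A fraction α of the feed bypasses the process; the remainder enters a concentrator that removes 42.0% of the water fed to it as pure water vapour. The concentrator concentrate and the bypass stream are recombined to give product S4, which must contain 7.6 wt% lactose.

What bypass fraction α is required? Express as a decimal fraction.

All 820×0.063 = 51.66 tonne/day of lactose reaches S4, so S4 = 51.66/0.076 = 679.74 tonne/day and vapour = 140.26 tonne/day.
The evaporator receives (1−α)·820 of feed at 0.937 water and removes 0.420 of that water:
0.420×0.937×(1−α)×820 = 140.26
(1−α) = 140.26/322.7 = 0.4347;  α = 0.5653.

0.565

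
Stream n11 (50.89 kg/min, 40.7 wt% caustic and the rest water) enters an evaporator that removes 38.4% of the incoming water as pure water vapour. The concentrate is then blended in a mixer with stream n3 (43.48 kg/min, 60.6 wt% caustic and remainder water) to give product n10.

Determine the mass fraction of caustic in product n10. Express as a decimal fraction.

Vapour removed = 0.384×0.593×50.89 = 11.588 kg/min; concentrate = 39.302 kg/min.
caustic reaching the mixer = 20.712 (from concentrate) + 43.48×0.606 = 47.061 kg/min.
Product flow = 39.302 + 43.48 = 82.782 kg/min; caustic fraction = 0.568.

0.568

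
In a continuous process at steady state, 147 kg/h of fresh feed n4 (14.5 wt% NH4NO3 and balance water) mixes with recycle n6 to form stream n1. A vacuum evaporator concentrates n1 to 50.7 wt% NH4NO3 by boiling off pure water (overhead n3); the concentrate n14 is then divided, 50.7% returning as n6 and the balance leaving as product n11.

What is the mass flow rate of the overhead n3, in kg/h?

105 kg/h

Overall NH4NO3 balance (none leaves overhead): NH4NO3 in fresh feed = NH4NO3 in product, i.e. 147×0.145 = (1−0.507)·n14·0.507.
n14 = 21.315/(0.507×0.493) = 85.277 kg/h.
Recycle n6 = 0.507×85.277 = 43.235 kg/h.
Combined feed n1 = 147 + 43.235 = 190.24 kg/h.
Overhead n3 = n1 − n14 = 190.24 − 85.277 = 104.96 kg/h.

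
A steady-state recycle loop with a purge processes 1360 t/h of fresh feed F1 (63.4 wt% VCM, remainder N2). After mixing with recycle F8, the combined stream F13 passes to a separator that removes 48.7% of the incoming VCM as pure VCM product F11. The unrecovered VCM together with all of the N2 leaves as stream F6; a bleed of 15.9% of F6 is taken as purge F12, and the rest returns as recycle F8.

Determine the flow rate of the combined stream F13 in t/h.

N2 enters only via F1 and leaves only via the purge: 1360×0.366 = 0.159×(N2 in F6), and the separator passes all N2, so N2 in F13 = N2 in F6 = 3130.6 t/h.
VCM in F13: m_A = 1360×0.634 + (1−0.159)·(1−0.487)·m_A, so m_A = 862.24/0.5686 = 1516.5 t/h.
F13 = 1516.5 + 3130.6 = 4647.1 t/h.

4647 t/h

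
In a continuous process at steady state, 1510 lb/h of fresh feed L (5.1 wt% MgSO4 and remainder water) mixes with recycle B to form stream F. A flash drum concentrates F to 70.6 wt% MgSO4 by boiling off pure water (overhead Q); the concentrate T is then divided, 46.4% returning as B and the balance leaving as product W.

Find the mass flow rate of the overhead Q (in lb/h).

1401 lb/h

Overall MgSO4 balance (none leaves overhead): MgSO4 in fresh feed = MgSO4 in product, i.e. 1510×0.051 = (1−0.464)·T·0.706.
T = 77.01/(0.706×0.536) = 203.51 lb/h.
Recycle B = 0.464×203.51 = 94.427 lb/h.
Combined feed F = 1510 + 94.427 = 1604.4 lb/h.
Overhead Q = F − T = 1604.4 − 203.51 = 1400.9 lb/h.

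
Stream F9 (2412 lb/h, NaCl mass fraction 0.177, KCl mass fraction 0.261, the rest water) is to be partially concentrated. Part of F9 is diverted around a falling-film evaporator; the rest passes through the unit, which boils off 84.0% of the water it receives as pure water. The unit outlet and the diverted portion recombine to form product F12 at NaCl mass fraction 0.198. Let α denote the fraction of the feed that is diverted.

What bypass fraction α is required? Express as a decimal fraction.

0.775

All 2412×0.177 = 426.92 lb/h of NaCl reaches F12, so F12 = 426.92/0.198 = 2156.2 lb/h and vapour = 255.82 lb/h.
The evaporator receives (1−α)·2412 of feed at 0.562 water and removes 0.840 of that water:
0.840×0.562×(1−α)×2412 = 255.82
(1−α) = 255.82/1138.7 = 0.2247;  α = 0.7753.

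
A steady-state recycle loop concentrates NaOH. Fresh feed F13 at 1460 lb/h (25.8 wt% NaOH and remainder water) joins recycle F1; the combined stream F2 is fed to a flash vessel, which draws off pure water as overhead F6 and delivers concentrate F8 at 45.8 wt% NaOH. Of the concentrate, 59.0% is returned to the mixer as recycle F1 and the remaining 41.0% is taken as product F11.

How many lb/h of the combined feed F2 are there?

2644 lb/h

Overall NaOH balance (none leaves overhead): NaOH in fresh feed = NaOH in product, i.e. 1460×0.258 = (1−0.590)·F8·0.458.
F8 = 376.68/(0.458×0.410) = 2006 lb/h.
Recycle F1 = 0.590×2006 = 1183.5 lb/h.
Combined feed F2 = 1460 + 1183.5 = 2643.5 lb/h.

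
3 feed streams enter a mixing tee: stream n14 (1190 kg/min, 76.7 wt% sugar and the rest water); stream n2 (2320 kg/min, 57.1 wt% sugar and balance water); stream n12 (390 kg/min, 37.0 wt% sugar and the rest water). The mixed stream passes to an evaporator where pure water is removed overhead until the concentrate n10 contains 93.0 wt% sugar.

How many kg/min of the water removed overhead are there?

sugar entering = 1190×0.767 + 2320×0.571 + 390×0.370 = 2381.8 kg/min.
All sugar reports to n10, so n10 = 2381.8/0.930 = 2561 kg/min.
Total feed = 3900 kg/min; overhead = 3900 − 2561 = 1339 kg/min.

1339 kg/min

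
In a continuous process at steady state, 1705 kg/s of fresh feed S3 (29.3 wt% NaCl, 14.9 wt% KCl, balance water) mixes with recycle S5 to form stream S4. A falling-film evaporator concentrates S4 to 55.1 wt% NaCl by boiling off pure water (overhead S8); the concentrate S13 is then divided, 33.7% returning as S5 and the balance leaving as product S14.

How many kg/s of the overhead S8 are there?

Overall NaCl balance (none leaves overhead): NaCl in fresh feed = NaCl in product, i.e. 1705×0.293 = (1−0.337)·S13·0.551.
S13 = 499.56/(0.551×0.663) = 1367.5 kg/s.
Recycle S5 = 0.337×1367.5 = 460.85 kg/s.
Combined feed S4 = 1705 + 460.85 = 2165.8 kg/s.
Overhead S8 = S4 − S13 = 2165.8 − 1367.5 = 798.35 kg/s.

798.3 kg/s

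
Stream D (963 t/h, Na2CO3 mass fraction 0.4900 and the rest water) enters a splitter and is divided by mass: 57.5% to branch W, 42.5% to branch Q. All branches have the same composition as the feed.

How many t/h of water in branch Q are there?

208.7 t/h

Branch Q total = 0.425×963 = 409.27 t/h.
water in Q = 0.510×409.27 = 208.73 t/h.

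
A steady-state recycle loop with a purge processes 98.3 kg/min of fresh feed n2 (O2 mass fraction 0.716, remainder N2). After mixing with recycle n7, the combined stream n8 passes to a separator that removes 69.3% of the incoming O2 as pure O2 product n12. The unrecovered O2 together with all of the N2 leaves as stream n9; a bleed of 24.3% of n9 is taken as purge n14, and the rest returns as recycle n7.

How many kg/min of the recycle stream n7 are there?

108.3 kg/min

N2 enters only via n2 and leaves only via the purge: 98.3×0.284 = 0.243×(N2 in n9), and the separator passes all N2, so N2 in n8 = N2 in n9 = 114.89 kg/min.
O2 in n8: m_A = 98.3×0.716 + (1−0.243)·(1−0.693)·m_A, so m_A = 70.383/0.7676 = 91.692 kg/min.
n9 = (1−0.693)×91.692 + 114.89 = 143.04 kg/min.
Recycle n7 = (1−0.243)×143.04 = 108.28 kg/min.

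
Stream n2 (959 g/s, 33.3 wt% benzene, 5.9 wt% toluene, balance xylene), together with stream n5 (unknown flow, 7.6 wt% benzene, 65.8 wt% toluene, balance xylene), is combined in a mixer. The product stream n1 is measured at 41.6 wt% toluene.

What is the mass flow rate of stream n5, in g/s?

Let n5 be the unknown flow. Total out = 959 + n5.
toluene balance: 56.581 + 0.658·n5 = 0.416·(959 + n5)
(0.658 − 0.416)·n5 = 0.416×959 − 56.581 = 342.36
n5 = 342.36 / 0.242 = 1414.7 g/s

1415 g/s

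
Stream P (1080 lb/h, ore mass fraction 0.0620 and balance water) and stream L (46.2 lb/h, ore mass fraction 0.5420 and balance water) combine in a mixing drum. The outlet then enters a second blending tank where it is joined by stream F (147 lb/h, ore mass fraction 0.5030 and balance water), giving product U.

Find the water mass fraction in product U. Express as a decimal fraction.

0.8697

Overall, product flow = 1273.2 lb/h.
water in = 1080×0.938 + 46.2×0.458 + 147×0.497 = 1107.3 lb/h.
water fraction in U = 0.8697.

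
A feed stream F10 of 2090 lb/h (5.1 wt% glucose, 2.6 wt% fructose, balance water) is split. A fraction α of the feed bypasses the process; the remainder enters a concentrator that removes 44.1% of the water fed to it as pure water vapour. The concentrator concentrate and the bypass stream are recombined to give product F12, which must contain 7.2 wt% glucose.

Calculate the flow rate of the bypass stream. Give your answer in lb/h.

All 2090×0.051 = 106.59 lb/h of glucose reaches F12, so F12 = 106.59/0.072 = 1480.4 lb/h and vapour = 609.58 lb/h.
The evaporator receives (1−α)·2090 of feed at 0.923 water and removes 0.441 of that water:
0.441×0.923×(1−α)×2090 = 609.58
(1−α) = 609.58/850.72 = 0.7166;  α = 0.2834.
Bypass flow = 0.2834×2090 = 592.41 lb/h.

592.4 lb/h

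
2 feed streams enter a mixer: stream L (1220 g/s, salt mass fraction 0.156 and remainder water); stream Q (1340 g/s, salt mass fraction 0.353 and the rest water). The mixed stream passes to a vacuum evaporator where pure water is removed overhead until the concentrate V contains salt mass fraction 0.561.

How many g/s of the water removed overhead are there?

salt entering = 1220×0.156 + 1340×0.353 = 663.34 g/s.
All salt reports to V, so V = 663.34/0.561 = 1182.4 g/s.
Total feed = 2560 g/s; overhead = 2560 − 1182.4 = 1377.6 g/s.

1378 g/s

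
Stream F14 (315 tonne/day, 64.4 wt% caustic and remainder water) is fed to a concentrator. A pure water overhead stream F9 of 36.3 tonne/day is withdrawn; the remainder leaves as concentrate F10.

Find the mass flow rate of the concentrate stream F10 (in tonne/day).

278.7 tonne/day

Concentrate = 315 − 36.3 = 278.7 tonne/day.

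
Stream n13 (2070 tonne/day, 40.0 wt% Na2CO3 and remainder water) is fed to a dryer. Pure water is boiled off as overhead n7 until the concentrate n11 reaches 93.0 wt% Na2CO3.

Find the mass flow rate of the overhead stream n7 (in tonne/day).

1180 tonne/day

Na2CO3 is conserved: 2070×0.400 = 828 tonne/day all reports to the concentrate.
Concentrate = 828/(target fraction) = 890.32 tonne/day.
Overhead = 2070 − 890.32 = 1179.7 tonne/day.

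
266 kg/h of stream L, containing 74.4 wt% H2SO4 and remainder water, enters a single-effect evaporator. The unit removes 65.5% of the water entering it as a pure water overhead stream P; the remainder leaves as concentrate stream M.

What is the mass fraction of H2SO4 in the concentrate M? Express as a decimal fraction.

H2SO4 is not removed: 266×0.744 = 197.9 kg/h of H2SO4 enters M.
water entering = 266×0.256 = 68.096 kg/h; overhead removed = 0.655×68.096 = 44.603 kg/h.
Concentrate = 266 − 44.603 = 221.4 kg/h.
Mass fraction = 197.9/221.4 = 0.894.

0.894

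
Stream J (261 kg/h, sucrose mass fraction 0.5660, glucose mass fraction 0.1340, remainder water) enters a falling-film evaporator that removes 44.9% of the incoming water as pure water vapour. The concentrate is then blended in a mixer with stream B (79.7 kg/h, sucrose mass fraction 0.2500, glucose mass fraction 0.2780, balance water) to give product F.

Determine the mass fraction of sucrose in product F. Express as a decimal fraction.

0.5487

Vapour removed = 0.449×0.300×261 = 35.157 kg/h; concentrate = 225.84 kg/h.
sucrose reaching the mixer = 147.73 (from concentrate) + 79.7×0.250 = 167.65 kg/h.
Product flow = 225.84 + 79.7 = 305.54 kg/h; sucrose fraction = 0.5487.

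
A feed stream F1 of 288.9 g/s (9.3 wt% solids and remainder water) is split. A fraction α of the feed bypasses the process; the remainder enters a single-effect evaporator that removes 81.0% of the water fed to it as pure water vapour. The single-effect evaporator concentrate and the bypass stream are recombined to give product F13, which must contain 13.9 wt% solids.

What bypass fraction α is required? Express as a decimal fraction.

0.550

All 288.9×0.093 = 26.868 g/s of solids reaches F13, so F13 = 26.868/0.139 = 193.29 g/s and vapour = 95.607 g/s.
The evaporator receives (1−α)·288.9 of feed at 0.907 water and removes 0.810 of that water:
0.810×0.907×(1−α)×288.9 = 95.607
(1−α) = 95.607/212.25 = 0.4505;  α = 0.5495.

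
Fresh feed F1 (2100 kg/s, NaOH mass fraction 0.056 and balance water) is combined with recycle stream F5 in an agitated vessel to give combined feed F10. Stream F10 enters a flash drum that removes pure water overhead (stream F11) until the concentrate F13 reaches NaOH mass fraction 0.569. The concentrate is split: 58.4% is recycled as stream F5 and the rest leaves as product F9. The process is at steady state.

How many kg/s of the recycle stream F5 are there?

Overall NaOH balance (none leaves overhead): NaOH in fresh feed = NaOH in product, i.e. 2100×0.056 = (1−0.584)·F13·0.569.
F13 = 117.6/(0.569×0.416) = 496.82 kg/s.
Recycle F5 = 0.584×496.82 = 290.14 kg/s.

290.1 kg/s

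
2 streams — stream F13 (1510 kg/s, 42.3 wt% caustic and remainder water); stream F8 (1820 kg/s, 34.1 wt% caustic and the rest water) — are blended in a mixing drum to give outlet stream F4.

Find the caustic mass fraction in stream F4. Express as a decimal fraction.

0.3782

Total flow out = 1510 + 1820 = 3330 kg/s.
caustic in = 1510×0.423 + 1820×0.341 = 1259.3 kg/s.
caustic mass fraction in F4 = 1259.3/3330 = 0.3782.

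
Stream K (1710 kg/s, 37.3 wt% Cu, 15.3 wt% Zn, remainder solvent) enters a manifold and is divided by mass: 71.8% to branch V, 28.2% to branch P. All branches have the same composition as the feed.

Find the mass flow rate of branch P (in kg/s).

Branch P flow = 0.282×1710 = 482.22 kg/s.

482.2 kg/s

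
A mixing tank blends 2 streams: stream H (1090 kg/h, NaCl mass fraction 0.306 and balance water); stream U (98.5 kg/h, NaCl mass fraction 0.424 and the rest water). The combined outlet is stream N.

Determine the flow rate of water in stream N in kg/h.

water out = water in = 1090×0.694 + 98.5×0.576 = 813.2 kg/h.

813.2 kg/h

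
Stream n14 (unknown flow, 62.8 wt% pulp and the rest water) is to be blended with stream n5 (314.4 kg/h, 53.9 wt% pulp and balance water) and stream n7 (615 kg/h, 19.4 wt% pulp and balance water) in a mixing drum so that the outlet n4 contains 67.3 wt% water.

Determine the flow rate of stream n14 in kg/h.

Let n14 be the unknown flow. Total out = 929.4 + n14.
water balance: 640.63 + 0.372·n14 = 0.673·(929.4 + n14)
(0.372 − 0.673)·n14 = 0.673×929.4 − 640.63 = -15.142
n14 = -15.142 / -0.301 = 50.306 kg/h

50.31 kg/h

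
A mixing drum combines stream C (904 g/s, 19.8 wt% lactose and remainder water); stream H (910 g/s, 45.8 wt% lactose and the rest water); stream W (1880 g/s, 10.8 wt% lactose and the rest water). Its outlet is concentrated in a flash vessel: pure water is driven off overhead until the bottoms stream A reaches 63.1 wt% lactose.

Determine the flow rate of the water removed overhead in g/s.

lactose entering = 904×0.198 + 910×0.458 + 1880×0.108 = 798.81 g/s.
All lactose reports to A, so A = 798.81/0.631 = 1265.9 g/s.
Total feed = 3694 g/s; overhead = 3694 − 1265.9 = 2428.1 g/s.

2428 g/s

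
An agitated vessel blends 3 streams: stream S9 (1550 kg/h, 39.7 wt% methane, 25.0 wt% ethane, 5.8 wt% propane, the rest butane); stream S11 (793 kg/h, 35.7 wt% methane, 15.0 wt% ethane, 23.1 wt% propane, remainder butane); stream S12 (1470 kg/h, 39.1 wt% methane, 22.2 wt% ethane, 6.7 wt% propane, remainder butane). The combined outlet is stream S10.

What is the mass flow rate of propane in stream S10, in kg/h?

propane out = propane in = 1550×0.058 + 793×0.231 + 1470×0.067 = 371.57 kg/h.

371.6 kg/h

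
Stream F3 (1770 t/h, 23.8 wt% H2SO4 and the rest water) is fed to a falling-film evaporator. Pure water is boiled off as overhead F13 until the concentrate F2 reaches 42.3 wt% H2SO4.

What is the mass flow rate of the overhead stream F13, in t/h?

774.1 t/h

H2SO4 is conserved: 1770×0.238 = 421.26 t/h all reports to the concentrate.
Concentrate = 421.26/(target fraction) = 995.89 t/h.
Overhead = 1770 − 995.89 = 774.11 t/h.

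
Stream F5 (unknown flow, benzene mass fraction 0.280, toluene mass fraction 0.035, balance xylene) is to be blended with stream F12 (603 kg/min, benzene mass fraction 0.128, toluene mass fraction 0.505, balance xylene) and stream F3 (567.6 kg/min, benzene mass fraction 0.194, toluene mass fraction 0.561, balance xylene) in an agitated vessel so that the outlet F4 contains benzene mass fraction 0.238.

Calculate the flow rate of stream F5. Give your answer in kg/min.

Let F5 be the unknown flow. Total out = 1170.6 + F5.
benzene balance: 187.3 + 0.280·F5 = 0.238·(1170.6 + F5)
(0.280 − 0.238)·F5 = 0.238×1170.6 − 187.3 = 91.304
F5 = 91.304 / 0.042 = 2173.9 kg/min

2174 kg/min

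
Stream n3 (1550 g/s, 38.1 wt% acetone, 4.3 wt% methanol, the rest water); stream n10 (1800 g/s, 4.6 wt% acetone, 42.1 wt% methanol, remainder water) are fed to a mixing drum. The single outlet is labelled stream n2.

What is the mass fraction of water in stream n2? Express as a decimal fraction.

Total flow out = 1550 + 1800 = 3350 g/s.
water in = 1550×0.576 + 1800×0.533 = 1852.2 g/s.
water mass fraction in n2 = 1852.2/3350 = 0.553.

0.553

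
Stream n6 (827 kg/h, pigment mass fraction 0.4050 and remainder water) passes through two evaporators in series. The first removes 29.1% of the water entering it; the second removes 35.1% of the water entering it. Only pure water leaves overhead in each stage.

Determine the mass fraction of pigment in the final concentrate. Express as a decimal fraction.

0.5967

water in feed = 827×0.595 = 492.06 kg/h.
After stage 1: water left = (1−0.291)×492.06 = 348.87; stream total = 683.81 kg/h.
After stage 2: water left = (1−0.351)×348.87 = 226.42; final concentrate = 561.35 kg/h.
pigment fraction = 334.94/561.35 = 0.5967.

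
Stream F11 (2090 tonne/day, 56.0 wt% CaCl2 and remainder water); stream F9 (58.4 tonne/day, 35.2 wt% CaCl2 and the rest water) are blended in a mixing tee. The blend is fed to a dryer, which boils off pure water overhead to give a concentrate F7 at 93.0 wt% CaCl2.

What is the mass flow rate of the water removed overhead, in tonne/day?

CaCl2 entering = 2090×0.560 + 58.4×0.352 = 1191 tonne/day.
All CaCl2 reports to F7, so F7 = 1191/0.930 = 1280.6 tonne/day.
Total feed = 2148.4 tonne/day; overhead = 2148.4 − 1280.6 = 867.8 tonne/day.

867.8 tonne/day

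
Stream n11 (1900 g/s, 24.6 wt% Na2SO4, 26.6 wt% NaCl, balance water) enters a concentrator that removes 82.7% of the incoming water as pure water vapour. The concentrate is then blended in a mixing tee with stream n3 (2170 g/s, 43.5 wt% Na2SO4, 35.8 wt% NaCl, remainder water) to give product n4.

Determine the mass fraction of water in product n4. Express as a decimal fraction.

Vapour removed = 0.827×0.488×1900 = 766.79 g/s; concentrate = 1133.2 g/s.
water reaching the mixer = 160.41 (from concentrate) + 2170×0.207 = 609.6 g/s.
Product flow = 1133.2 + 2170 = 3303.2 g/s; water fraction = 0.185.

0.185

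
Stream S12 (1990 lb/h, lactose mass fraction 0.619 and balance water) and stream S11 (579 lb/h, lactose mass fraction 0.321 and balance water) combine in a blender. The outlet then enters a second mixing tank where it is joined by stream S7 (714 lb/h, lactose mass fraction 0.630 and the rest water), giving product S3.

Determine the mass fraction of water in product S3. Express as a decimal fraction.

Overall, product flow = 3283 lb/h.
water in = 1990×0.381 + 579×0.679 + 714×0.370 = 1415.5 lb/h.
water fraction in S3 = 0.431.

0.431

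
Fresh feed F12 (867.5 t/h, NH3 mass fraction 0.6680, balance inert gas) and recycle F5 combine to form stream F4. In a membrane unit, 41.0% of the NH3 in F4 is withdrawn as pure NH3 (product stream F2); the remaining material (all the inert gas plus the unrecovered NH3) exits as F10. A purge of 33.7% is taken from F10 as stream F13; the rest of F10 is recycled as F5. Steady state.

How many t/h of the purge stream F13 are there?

477.3 t/h

inert gas enters only via F12 and leaves only via the purge: 867.5×0.332 = 0.337×(inert gas in F10), and the membrane unit passes all inert gas, so inert gas in F4 = inert gas in F10 = 854.63 t/h.
NH3 in F4: m_A = 867.5×0.668 + (1−0.337)·(1−0.410)·m_A, so m_A = 579.49/0.6088 = 951.81 t/h.
F10 = (1−0.410)×951.81 + 854.63 = 1416.2 t/h.
Purge F13 = 0.337×1416.2 = 477.26 t/h.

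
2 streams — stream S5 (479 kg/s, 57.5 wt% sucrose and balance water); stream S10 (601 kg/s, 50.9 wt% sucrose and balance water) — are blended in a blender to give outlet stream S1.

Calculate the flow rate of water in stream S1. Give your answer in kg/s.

498.7 kg/s

water out = water in = 479×0.425 + 601×0.491 = 498.67 kg/s.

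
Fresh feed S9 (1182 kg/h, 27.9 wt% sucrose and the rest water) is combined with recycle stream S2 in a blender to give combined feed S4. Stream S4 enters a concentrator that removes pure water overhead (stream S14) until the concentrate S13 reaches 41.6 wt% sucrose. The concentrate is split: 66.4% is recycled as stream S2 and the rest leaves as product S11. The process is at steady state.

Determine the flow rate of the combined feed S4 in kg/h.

Overall sucrose balance (none leaves overhead): sucrose in fresh feed = sucrose in product, i.e. 1182×0.279 = (1−0.664)·S13·0.416.
S13 = 329.78/(0.416×0.336) = 2359.3 kg/h.
Recycle S2 = 0.664×2359.3 = 1566.6 kg/h.
Combined feed S4 = 1182 + 1566.6 = 2748.6 kg/h.

2749 kg/h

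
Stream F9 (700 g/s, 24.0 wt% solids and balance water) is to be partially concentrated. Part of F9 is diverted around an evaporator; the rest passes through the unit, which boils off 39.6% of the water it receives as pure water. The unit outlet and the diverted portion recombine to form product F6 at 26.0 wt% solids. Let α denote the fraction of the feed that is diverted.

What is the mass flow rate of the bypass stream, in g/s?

All 700×0.240 = 168 g/s of solids reaches F6, so F6 = 168/0.260 = 646.15 g/s and vapour = 53.846 g/s.
The evaporator receives (1−α)·700 of feed at 0.760 water and removes 0.396 of that water:
0.396×0.760×(1−α)×700 = 53.846
(1−α) = 53.846/210.67 = 0.2556;  α = 0.7444.
Bypass flow = 0.7444×700 = 521.09 g/s.

521.1 g/s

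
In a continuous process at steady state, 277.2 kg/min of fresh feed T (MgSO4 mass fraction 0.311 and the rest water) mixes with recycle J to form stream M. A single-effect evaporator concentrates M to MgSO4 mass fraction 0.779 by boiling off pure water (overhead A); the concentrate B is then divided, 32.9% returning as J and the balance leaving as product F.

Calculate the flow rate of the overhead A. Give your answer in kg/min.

166.5 kg/min

Overall MgSO4 balance (none leaves overhead): MgSO4 in fresh feed = MgSO4 in product, i.e. 277.2×0.311 = (1−0.329)·B·0.779.
B = 86.209/(0.779×0.671) = 164.93 kg/min.
Recycle J = 0.329×164.93 = 54.261 kg/min.
Combined feed M = 277.2 + 54.261 = 331.46 kg/min.
Overhead A = M − B = 331.46 − 164.93 = 166.53 kg/min.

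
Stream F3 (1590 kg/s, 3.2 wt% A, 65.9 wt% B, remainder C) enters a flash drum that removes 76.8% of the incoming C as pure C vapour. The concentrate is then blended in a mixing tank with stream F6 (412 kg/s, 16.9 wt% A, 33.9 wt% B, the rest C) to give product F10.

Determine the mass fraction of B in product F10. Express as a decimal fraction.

0.731

Vapour removed = 0.768×0.309×1590 = 377.33 kg/s; concentrate = 1212.7 kg/s.
B reaching the mixer = 1047.8 (from concentrate) + 412×0.339 = 1187.5 kg/s.
Product flow = 1212.7 + 412 = 1624.7 kg/s; B fraction = 0.731.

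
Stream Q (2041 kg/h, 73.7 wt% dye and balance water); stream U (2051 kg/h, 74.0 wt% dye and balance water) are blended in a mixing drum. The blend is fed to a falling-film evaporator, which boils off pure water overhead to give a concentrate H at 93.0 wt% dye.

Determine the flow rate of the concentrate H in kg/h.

dye entering = 2041×0.737 + 2051×0.740 = 3022 kg/h.
All dye reports to H, so H = 3022/0.930 = 3249.4 kg/h.

3249 kg/h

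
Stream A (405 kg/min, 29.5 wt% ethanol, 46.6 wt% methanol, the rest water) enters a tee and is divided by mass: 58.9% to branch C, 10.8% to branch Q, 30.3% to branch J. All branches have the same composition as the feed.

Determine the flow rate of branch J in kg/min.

122.7 kg/min

Branch J flow = 0.303×405 = 122.72 kg/min.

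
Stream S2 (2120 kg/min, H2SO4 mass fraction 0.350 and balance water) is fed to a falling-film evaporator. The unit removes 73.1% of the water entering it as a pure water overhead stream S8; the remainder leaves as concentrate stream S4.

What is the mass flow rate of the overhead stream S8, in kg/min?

1007 kg/min

water entering = 2120×0.650 = 1378 kg/min; overhead removed = 0.731×1378 = 1007.3 kg/min.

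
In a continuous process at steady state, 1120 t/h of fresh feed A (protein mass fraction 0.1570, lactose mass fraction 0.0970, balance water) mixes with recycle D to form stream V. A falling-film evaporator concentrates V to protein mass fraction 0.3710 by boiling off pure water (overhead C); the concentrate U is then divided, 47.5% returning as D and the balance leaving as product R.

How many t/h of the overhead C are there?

Overall protein balance (none leaves overhead): protein in fresh feed = protein in product, i.e. 1120×0.157 = (1−0.475)·U·0.371.
U = 175.84/(0.371×0.525) = 902.79 t/h.
Recycle D = 0.475×902.79 = 428.82 t/h.
Combined feed V = 1120 + 428.82 = 1548.8 t/h.
Overhead C = V − U = 1548.8 − 902.79 = 646.04 t/h.

646 t/h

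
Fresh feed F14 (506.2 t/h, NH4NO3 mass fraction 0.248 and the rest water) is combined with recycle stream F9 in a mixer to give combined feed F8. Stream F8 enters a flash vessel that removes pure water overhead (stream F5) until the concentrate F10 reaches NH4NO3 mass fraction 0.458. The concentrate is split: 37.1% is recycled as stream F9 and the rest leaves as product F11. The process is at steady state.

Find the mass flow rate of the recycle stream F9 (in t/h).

161.7 t/h

Overall NH4NO3 balance (none leaves overhead): NH4NO3 in fresh feed = NH4NO3 in product, i.e. 506.2×0.248 = (1−0.371)·F10·0.458.
F10 = 125.54/(0.458×0.629) = 435.77 t/h.
Recycle F9 = 0.371×435.77 = 161.67 t/h.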